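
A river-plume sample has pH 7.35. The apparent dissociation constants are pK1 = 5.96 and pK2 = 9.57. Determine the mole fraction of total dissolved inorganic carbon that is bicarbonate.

α₁ = 1 / (1 + [H⁺]/K1 + K2/[H⁺]) = 1 / (1 + 10^-1.39 + 10^-2.22)
   = 1 / (1 + 0.040738 + 0.0060256) = 1/1.0468 = 0.9553

α₁ = 0.955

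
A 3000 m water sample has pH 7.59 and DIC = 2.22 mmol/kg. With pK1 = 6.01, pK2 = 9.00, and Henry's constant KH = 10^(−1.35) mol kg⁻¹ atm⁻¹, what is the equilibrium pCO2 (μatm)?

pCO2 = 1230 μatm

α₀ = 1 / (1 + K1/[H⁺] + K1K2/[H⁺]²) = 1 / (1 + 10^+1.58 + 10^+0.17)
   = 1 / (1 + 38.019 + 1.4791) = 1/40.498 = 0.02469
[CO2*] = α₀ × DIC = 0.02469 × 2.22 = 0.05482 mmol/kg
pCO2 = [CO2*]/KH = 5.482×10^-5 / 4.467×10^-2 = 1230 μatm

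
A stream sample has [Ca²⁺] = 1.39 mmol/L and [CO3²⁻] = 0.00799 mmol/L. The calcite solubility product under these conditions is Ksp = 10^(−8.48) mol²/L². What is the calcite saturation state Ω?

Ω = 3.35

Ksp = 10^(−8.48) = 3.311×10^-9
Ω = [Ca²⁺][CO3²⁻]/Ksp = (1.39×10^-3)(0.00799×10^-3) / 3.311×10^-9 = 3.35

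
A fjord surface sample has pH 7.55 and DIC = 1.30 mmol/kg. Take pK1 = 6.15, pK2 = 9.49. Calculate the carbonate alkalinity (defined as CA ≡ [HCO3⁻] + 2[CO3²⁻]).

CA = [HCO3⁻] + 2[CO3²⁻] = (α₁ + 2α₂)·DIC
At pH 7.55: [H⁺]/K1 = 10^-1.40 = 0.039811, K2/[H⁺] = 10^-1.94 = 0.011482
α₁ = 1/(1 + 0.039811 + 0.011482) = 1/1.0513 = 0.9512; α₂ = α₁·K2/[H⁺] = 0.01092
α₁ + 2α₂ = 0.9731
CA = 0.9731 × 1.30 = 1.26 mmol/kg

CA = 1.26 mmol/kg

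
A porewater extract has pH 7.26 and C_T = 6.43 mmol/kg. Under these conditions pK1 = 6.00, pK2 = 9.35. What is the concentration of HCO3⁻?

[HCO3⁻] = 6.05 mmol/kg

α₁ = 1 / (1 + [H⁺]/K1 + K2/[H⁺]) = 1 / (1 + 10^-1.26 + 10^-2.09)
   = 1 / (1 + 0.054954 + 0.0081283) = 1/1.0631 = 0.9407
[HCO3⁻] = α₁ × DIC = 0.9407 × 6.43 = 6.05 mmol/kg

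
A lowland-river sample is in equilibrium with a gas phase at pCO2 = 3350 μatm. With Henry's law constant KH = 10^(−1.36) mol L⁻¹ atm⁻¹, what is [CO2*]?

[CO2*] = 146 μmol/L

KH = 10^(−1.36) = 4.365×10^-2 mol L⁻¹ atm⁻¹
[CO2*] = KH · pCO2 = 4.365×10^-2 × 3350×10^-6 atm = 1.46×10^-4 mol/L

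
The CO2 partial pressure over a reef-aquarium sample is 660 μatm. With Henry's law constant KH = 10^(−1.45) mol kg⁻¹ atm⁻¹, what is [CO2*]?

KH = 10^(−1.45) = 3.548×10^-2 mol kg⁻¹ atm⁻¹
[CO2*] = KH · pCO2 = 3.548×10^-2 × 660×10^-6 atm = 2.34×10^-5 mol/kg

[CO2*] = 23.4 μmol/kg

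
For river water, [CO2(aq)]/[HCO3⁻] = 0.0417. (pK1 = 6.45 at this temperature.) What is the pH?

From K1 = [H⁺][HCO3⁻]/[CO2(aq)]:  pH = pK1 − log₁₀([CO2(aq)]/[HCO3⁻])
log₁₀(0.0417) = -1.380
pH = 6.45 − (-1.380) = 7.83

pH = 7.83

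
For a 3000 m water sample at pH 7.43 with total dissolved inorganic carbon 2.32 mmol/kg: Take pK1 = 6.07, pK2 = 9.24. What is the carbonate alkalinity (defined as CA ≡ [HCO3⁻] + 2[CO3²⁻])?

CA = 2.26 mmol/kg

CA = [HCO3⁻] + 2[CO3²⁻] = (α₁ + 2α₂)·DIC
At pH 7.43: [H⁺]/K1 = 10^-1.36 = 0.043652, K2/[H⁺] = 10^-1.81 = 0.015488
α₁ = 1/(1 + 0.043652 + 0.015488) = 1/1.0591 = 0.9442; α₂ = α₁·K2/[H⁺] = 0.01462
α₁ + 2α₂ = 0.9734
CA = 0.9734 × 2.32 = 2.26 mmol/kg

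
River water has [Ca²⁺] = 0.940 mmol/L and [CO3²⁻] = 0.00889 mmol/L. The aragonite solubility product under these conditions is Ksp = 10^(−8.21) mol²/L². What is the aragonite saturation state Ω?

Ω = 1.36

Ksp = 10^(−8.21) = 6.166×10^-9
Ω = [Ca²⁺][CO3²⁻]/Ksp = (0.940×10^-3)(0.00889×10^-3) / 6.166×10^-9 = 1.36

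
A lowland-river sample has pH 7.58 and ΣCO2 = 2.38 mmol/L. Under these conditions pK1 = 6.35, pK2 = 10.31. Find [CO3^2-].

α₂ = 1 / (1 + [H⁺]/K2 + [H⁺]²/(K1K2)) = 1 / (1 + 10^+2.73 + 10^+1.50)
   = 1 / (1 + 537.03 + 31.623) = 1/569.65 = 0.001755
[CO3²⁻] = α₂ × DIC = 0.001755 × 2.38 = 0.00418 mmol/L = 4.18 μmol/L

[CO3²⁻] = 4.18 μmol/L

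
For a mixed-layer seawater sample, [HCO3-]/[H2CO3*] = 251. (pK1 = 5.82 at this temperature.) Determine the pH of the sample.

From K1 = [H⁺][HCO3-]/[H2CO3*]:  pH = pK1 + log₁₀([HCO3-]/[H2CO3*])
log₁₀(251) = +2.400
pH = 5.82 + (+2.400) = 8.22

pH = 8.22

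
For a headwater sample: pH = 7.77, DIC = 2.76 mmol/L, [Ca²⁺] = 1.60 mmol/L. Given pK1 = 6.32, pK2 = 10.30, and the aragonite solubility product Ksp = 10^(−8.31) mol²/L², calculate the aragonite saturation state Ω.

α₂ = 1 / (1 + [H⁺]/K2 + [H⁺]²/(K1K2)) = 1 / (1 + 10^+2.53 + 10^+1.08)
   = 1 / (1 + 338.84 + 12.023) = 1/351.87 = 0.002842
[CO3²⁻] = α₂ × DIC = 0.002842 × 2.76 = 0.007844 mmol/L = 7.844 μmol/L
Ksp = 10^(−8.31) = 4.898×10^-9
Ω = [Ca²⁺][CO3²⁻]/Ksp = (1.60×10^-3)(7.844×10^-6) / 4.898×10^-9 = 2.56

Ω = 2.56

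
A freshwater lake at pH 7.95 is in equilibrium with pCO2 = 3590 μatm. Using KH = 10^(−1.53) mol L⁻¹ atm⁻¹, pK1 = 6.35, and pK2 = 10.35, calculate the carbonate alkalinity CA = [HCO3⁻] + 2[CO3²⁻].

CA = 4.25 mmol/L

[CO2*] = KH · pCO2 = 10^(−1.53) × 3590×10^-6 = 1.059×10^-4 mol/L
α₀ = 1/(1 + K1/[H⁺] + K1K2/[H⁺]²) = 1/(1 + 10^+1.60 + 10^-0.80) = 0.02441
DIC = [CO2*]/α₀ = 1.059×10^-4 / 0.02441 = 4.341 mmol/L
CA = (α₁ + 2α₂)·DIC = (0.9717 + 2×0.003868) × 4.341 = 4.25 mmol/L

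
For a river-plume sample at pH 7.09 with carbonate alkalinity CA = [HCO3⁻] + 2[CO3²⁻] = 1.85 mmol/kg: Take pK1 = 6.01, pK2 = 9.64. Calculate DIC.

DIC = 2.00 mmol/kg

CA = [HCO3⁻] + 2[CO3²⁻] = (α₁ + 2α₂)·DIC
At pH 7.09: [H⁺]/K1 = 10^-1.08 = 0.083176, K2/[H⁺] = 10^-2.55 = 0.0028184
α₁ = 1/(1 + 0.083176 + 0.0028184) = 1/1.0860 = 0.9208; α₂ = α₁·K2/[H⁺] = 0.002595
α₁ + 2α₂ = 0.9260
DIC = CA / (α₁ + 2α₂) = 1.85 / 0.9260 = 2.00 mmol/kg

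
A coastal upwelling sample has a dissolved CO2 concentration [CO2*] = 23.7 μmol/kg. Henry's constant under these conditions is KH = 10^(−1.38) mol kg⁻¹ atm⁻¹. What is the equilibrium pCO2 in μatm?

pCO2 = 569 μatm

KH = 10^(−1.38) = 4.169×10^-2 mol kg⁻¹ atm⁻¹
pCO2 = [CO2*]/KH = 23.7×10^-6 / 4.169×10^-2 = 5.69×10^-4 atm = 569 μatm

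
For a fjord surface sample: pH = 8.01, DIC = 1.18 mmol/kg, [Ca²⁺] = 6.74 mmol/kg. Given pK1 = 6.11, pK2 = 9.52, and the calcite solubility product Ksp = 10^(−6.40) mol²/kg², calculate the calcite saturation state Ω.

Ω = 0.592

α₂ = 1 / (1 + [H⁺]/K2 + [H⁺]²/(K1K2)) = 1 / (1 + 10^+1.51 + 10^-0.39)
   = 1 / (1 + 32.359 + 0.40738) = 1/33.767 = 0.02961
[CO3²⁻] = α₂ × DIC = 0.02961 × 1.18 = 0.03495 mmol/kg
Ksp = 10^(−6.40) = 3.981×10^-7
Ω = [Ca²⁺][CO3²⁻]/Ksp = (6.74×10^-3)(3.495×10^-5) / 3.981×10^-7 = 0.592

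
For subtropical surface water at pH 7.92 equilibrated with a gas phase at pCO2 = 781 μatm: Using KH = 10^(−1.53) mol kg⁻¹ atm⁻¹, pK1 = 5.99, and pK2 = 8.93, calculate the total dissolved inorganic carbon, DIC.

[CO2*] = KH · pCO2 = 10^(−1.53) × 781×10^-6 = 2.305×10^-5 mol/kg
α₀ = 1/(1 + K1/[H⁺] + K1K2/[H⁺]²) = 1/(1 + 10^+1.93 + 10^+0.92) = 0.01059
DIC = [CO2*]/α₀ = 2.305×10^-5 / 0.01059 = 2.18 mmol/kg

DIC = 2.18 mmol/kg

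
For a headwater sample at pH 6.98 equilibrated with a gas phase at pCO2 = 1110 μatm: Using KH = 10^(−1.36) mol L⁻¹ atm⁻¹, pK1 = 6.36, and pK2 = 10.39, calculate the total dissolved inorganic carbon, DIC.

[CO2*] = KH · pCO2 = 10^(−1.36) × 1110×10^-6 = 4.845×10^-5 mol/L
α₀ = 1/(1 + K1/[H⁺] + K1K2/[H⁺]²) = 1/(1 + 10^+0.62 + 10^-2.79) = 0.1934
DIC = [CO2*]/α₀ = 4.845×10^-5 / 0.1934 = 0.251 mmol/L

DIC = 0.251 mmol/L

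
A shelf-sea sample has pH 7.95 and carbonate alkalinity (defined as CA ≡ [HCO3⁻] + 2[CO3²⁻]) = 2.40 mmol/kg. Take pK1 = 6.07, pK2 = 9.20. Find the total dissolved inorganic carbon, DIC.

DIC = 2.31 mmol/kg

CA = [HCO3⁻] + 2[CO3²⁻] = (α₁ + 2α₂)·DIC
At pH 7.95: [H⁺]/K1 = 10^-1.88 = 0.013183, K2/[H⁺] = 10^-1.25 = 0.056234
α₁ = 1/(1 + 0.013183 + 0.056234) = 1/1.0694 = 0.9351; α₂ = α₁·K2/[H⁺] = 0.05258
α₁ + 2α₂ = 1.0403
DIC = CA / (α₁ + 2α₂) = 2.40 / 1.0403 = 2.31 mmol/kg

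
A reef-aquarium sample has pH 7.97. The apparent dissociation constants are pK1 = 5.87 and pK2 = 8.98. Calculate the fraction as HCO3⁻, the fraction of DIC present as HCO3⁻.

α₁ = 0.904

α₁ = 1 / (1 + [H⁺]/K1 + K2/[H⁺]) = 1 / (1 + 10^-2.10 + 10^-1.01)
   = 1 / (1 + 0.0079433 + 0.097724) = 1/1.1057 = 0.9044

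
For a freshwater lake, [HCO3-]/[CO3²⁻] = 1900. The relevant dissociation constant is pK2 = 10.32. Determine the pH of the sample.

pH = 7.04

From K2 = [H⁺][CO3²⁻]/[HCO3-]:  pH = pK2 − log₁₀([HCO3-]/[CO3²⁻])
log₁₀(1900) = +3.279
pH = 10.32 − (+3.279) = 7.04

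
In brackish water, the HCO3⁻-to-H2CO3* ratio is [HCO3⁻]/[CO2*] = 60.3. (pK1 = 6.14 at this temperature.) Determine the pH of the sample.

From K1 = [H⁺][HCO3⁻]/[CO2*]:  pH = pK1 + log₁₀([HCO3⁻]/[CO2*])
log₁₀(60.3) = +1.780
pH = 6.14 + (+1.780) = 7.92

pH = 7.92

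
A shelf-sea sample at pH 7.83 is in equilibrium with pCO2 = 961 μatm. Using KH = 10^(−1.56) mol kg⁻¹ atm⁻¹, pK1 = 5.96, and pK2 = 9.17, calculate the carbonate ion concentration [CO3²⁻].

[CO3²⁻] = 0.0897 mmol/kg

[CO2*] = KH · pCO2 = 10^(−1.56) × 961×10^-6 = 2.647×10^-5 mol/kg
α₀ = 1/(1 + K1/[H⁺] + K1K2/[H⁺]²) = 1/(1 + 10^+1.87 + 10^+0.53) = 0.01274
DIC = [CO2*]/α₀ = 2.647×10^-5 / 0.01274 = 2.078 mmol/kg
[CO3²⁻] = α₂·DIC; α₂ = 0.04315, so [CO3²⁻] = 0.04315 × 2.078 = 0.0897 mmol/kg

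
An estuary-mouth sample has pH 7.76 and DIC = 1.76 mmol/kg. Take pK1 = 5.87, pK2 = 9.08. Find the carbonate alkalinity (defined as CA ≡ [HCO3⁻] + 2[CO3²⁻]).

CA = 1.82 mmol/kg

CA = [HCO3⁻] + 2[CO3²⁻] = (α₁ + 2α₂)·DIC
At pH 7.76: [H⁺]/K1 = 10^-1.89 = 0.012882, K2/[H⁺] = 10^-1.32 = 0.047863
α₁ = 1/(1 + 0.012882 + 0.047863) = 1/1.0607 = 0.9427; α₂ = α₁·K2/[H⁺] = 0.04512
α₁ + 2α₂ = 1.0330
CA = 1.0330 × 1.76 = 1.82 mmol/kg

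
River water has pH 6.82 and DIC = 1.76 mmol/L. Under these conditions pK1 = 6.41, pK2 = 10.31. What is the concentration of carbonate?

α₂ = 1 / (1 + [H⁺]/K2 + [H⁺]²/(K1K2)) = 1 / (1 + 10^+3.49 + 10^+3.08)
   = 1 / (1 + 3090.3 + 1202.3) = 1/4293.6 = 0.0002329
[CO3²⁻] = α₂ × DIC = 0.0002329 × 1.76 = 0.000410 mmol/L = 0.410 μmol/L

[CO3²⁻] = 0.410 μmol/L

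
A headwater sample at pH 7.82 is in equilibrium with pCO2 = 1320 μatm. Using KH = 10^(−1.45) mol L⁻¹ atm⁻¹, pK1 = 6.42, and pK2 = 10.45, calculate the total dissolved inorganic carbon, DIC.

DIC = 1.23 mmol/L

[CO2*] = KH · pCO2 = 10^(−1.45) × 1320×10^-6 = 4.684×10^-5 mol/L
α₀ = 1/(1 + K1/[H⁺] + K1K2/[H⁺]²) = 1/(1 + 10^+1.40 + 10^-1.23) = 0.03820
DIC = [CO2*]/α₀ = 4.684×10^-5 / 0.03820 = 1.23 mmol/L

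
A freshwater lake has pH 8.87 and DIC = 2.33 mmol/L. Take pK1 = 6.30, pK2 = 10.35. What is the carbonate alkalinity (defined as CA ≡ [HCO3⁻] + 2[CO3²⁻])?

CA = 2.40 mmol/L

CA = [HCO3⁻] + 2[CO3²⁻] = (α₁ + 2α₂)·DIC
At pH 8.87: [H⁺]/K1 = 10^-2.57 = 0.0026915, K2/[H⁺] = 10^-1.48 = 0.033113
α₁ = 1/(1 + 0.0026915 + 0.033113) = 1/1.0358 = 0.9654; α₂ = α₁·K2/[H⁺] = 0.03197
α₁ + 2α₂ = 1.0294
CA = 1.0294 × 2.33 = 2.40 mmol/L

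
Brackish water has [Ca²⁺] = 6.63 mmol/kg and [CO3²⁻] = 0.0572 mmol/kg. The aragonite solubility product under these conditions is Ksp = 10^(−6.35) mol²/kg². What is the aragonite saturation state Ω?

Ω = 0.849

Ksp = 10^(−6.35) = 4.467×10^-7
Ω = [Ca²⁺][CO3²⁻]/Ksp = (6.63×10^-3)(0.0572×10^-3) / 4.467×10^-7 = 0.849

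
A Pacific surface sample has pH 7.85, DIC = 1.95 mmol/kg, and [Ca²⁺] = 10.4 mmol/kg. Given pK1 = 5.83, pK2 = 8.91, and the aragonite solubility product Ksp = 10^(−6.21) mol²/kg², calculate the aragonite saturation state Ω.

Ω = 2.61

α₂ = 1 / (1 + [H⁺]/K2 + [H⁺]²/(K1K2)) = 1 / (1 + 10^+1.06 + 10^-0.96)
   = 1 / (1 + 11.482 + 0.10965) = 1/12.591 = 0.07942
[CO3²⁻] = α₂ × DIC = 0.07942 × 1.95 = 0.1549 mmol/kg
Ksp = 10^(−6.21) = 6.166×10^-7
Ω = [Ca²⁺][CO3²⁻]/Ksp = (10.4×10^-3)(1.549×10^-4) / 6.166×10^-7 = 2.61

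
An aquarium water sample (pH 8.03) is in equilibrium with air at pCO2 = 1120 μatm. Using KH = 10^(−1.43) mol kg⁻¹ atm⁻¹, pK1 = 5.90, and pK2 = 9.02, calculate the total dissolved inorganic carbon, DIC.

[CO2*] = KH · pCO2 = 10^(−1.43) × 1120×10^-6 = 4.161×10^-5 mol/kg
α₀ = 1/(1 + K1/[H⁺] + K1K2/[H⁺]²) = 1/(1 + 10^+2.13 + 10^+1.14) = 0.006680
DIC = [CO2*]/α₀ = 4.161×10^-5 / 0.006680 = 6.23 mmol/kg

DIC = 6.23 mmol/kg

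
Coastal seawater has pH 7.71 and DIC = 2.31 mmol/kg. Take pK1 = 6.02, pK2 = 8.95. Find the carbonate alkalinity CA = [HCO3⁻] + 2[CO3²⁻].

CA = [HCO3⁻] + 2[CO3²⁻] = (α₁ + 2α₂)·DIC
At pH 7.71: [H⁺]/K1 = 10^-1.69 = 0.020417, K2/[H⁺] = 10^-1.24 = 0.057544
α₁ = 1/(1 + 0.020417 + 0.057544) = 1/1.0780 = 0.9277; α₂ = α₁·K2/[H⁺] = 0.05338
α₁ + 2α₂ = 1.0344
CA = 1.0344 × 2.31 = 2.39 mmol/kg

CA = 2.39 mmol/kg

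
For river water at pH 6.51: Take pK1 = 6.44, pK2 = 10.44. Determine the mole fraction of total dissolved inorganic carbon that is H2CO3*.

α₀ = 1 / (1 + K1/[H⁺] + K1K2/[H⁺]²) = 1 / (1 + 10^+0.07 + 10^-3.86)
   = 1 / (1 + 1.1749 + 0.00013804) = 1/2.1750 = 0.4598

α₀ = 0.460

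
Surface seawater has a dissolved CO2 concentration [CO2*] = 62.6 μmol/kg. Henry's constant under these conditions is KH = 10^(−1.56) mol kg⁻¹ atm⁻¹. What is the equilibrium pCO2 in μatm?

KH = 10^(−1.56) = 2.754×10^-2 mol kg⁻¹ atm⁻¹
pCO2 = [CO2*]/KH = 62.6×10^-6 / 2.754×10^-2 = 2.27×10^-3 atm = 2270 μatm

pCO2 = 2270 μatm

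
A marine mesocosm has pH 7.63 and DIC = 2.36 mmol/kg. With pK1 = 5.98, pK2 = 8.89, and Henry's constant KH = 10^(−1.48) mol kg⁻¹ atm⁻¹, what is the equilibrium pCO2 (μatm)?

pCO2 = 1480 μatm

α₀ = 1 / (1 + K1/[H⁺] + K1K2/[H⁺]²) = 1 / (1 + 10^+1.65 + 10^+0.39)
   = 1 / (1 + 44.668 + 2.4547) = 1/48.123 = 0.02078
[CO2*] = α₀ × DIC = 0.02078 × 2.36 = 0.04904 mmol/kg
pCO2 = [CO2*]/KH = 4.904×10^-5 / 3.311×10^-2 = 1480 μatm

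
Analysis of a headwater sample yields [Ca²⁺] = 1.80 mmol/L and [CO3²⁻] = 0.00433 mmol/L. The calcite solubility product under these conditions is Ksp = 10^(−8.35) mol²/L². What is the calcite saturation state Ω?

Ω = 1.74

Ksp = 10^(−8.35) = 4.467×10^-9
Ω = [Ca²⁺][CO3²⁻]/Ksp = (1.80×10^-3)(0.00433×10^-3) / 4.467×10^-9 = 1.74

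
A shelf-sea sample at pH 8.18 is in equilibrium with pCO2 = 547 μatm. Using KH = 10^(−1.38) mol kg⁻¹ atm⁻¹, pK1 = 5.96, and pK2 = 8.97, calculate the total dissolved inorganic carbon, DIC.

[CO2*] = KH · pCO2 = 10^(−1.38) × 547×10^-6 = 2.280×10^-5 mol/kg
α₀ = 1/(1 + K1/[H⁺] + K1K2/[H⁺]²) = 1/(1 + 10^+2.22 + 10^+1.43) = 0.005158
DIC = [CO2*]/α₀ = 2.280×10^-5 / 0.005158 = 4.42 mmol/kg

DIC = 4.42 mmol/kg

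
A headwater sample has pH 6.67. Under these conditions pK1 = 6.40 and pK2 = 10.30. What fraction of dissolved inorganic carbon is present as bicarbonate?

α₁ = 0.651

α₁ = 1 / (1 + [H⁺]/K1 + K2/[H⁺]) = 1 / (1 + 10^-0.27 + 10^-3.63)
   = 1 / (1 + 0.53703 + 0.00023442) = 1/1.5373 = 0.6505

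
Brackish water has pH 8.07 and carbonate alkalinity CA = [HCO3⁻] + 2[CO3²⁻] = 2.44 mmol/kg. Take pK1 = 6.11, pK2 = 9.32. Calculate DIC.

CA = [HCO3⁻] + 2[CO3²⁻] = (α₁ + 2α₂)·DIC
At pH 8.07: [H⁺]/K1 = 10^-1.96 = 0.010965, K2/[H⁺] = 10^-1.25 = 0.056234
α₁ = 1/(1 + 0.010965 + 0.056234) = 1/1.0672 = 0.9370; α₂ = α₁·K2/[H⁺] = 0.05269
α₁ + 2α₂ = 1.0424
DIC = CA / (α₁ + 2α₂) = 2.44 / 1.0424 = 2.34 mmol/kg

DIC = 2.34 mmol/kg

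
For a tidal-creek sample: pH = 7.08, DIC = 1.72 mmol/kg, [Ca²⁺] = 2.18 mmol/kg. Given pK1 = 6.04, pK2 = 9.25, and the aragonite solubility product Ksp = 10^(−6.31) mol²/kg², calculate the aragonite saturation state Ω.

Ω = 0.0471

α₂ = 1 / (1 + [H⁺]/K2 + [H⁺]²/(K1K2)) = 1 / (1 + 10^+2.17 + 10^+1.13)
   = 1 / (1 + 147.91 + 13.490) = 1/162.40 = 0.006158
[CO3²⁻] = α₂ × DIC = 0.006158 × 1.72 = 0.01059 mmol/kg = 10.59 μmol/kg
Ksp = 10^(−6.31) = 4.898×10^-7
Ω = [Ca²⁺][CO3²⁻]/Ksp = (2.18×10^-3)(1.059×10^-5) / 4.898×10^-7 = 0.0471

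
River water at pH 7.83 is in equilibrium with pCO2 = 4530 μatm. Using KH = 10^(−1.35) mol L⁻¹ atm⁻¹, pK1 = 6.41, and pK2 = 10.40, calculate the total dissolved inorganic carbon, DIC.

[CO2*] = KH · pCO2 = 10^(−1.35) × 4530×10^-6 = 2.023×10^-4 mol/L
α₀ = 1/(1 + K1/[H⁺] + K1K2/[H⁺]²) = 1/(1 + 10^+1.42 + 10^-1.15) = 0.03653
DIC = [CO2*]/α₀ = 2.023×10^-4 / 0.03653 = 5.54 mmol/L

DIC = 5.54 mmol/L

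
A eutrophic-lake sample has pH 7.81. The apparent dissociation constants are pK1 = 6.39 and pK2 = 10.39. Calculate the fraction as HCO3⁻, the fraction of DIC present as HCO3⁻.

α₁ = 1 / (1 + [H⁺]/K1 + K2/[H⁺]) = 1 / (1 + 10^-1.42 + 10^-2.58)
   = 1 / (1 + 0.038019 + 0.0026303) = 1/1.0406 = 0.9609

α₁ = 0.961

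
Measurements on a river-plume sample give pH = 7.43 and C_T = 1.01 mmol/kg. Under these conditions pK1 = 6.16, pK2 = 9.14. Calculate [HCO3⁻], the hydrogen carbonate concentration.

[HCO3⁻] = 0.941 mmol/kg

α₁ = 1 / (1 + [H⁺]/K1 + K2/[H⁺]) = 1 / (1 + 10^-1.27 + 10^-1.71)
   = 1 / (1 + 0.053703 + 0.019498) = 1/1.0732 = 0.9318
[HCO3⁻] = α₁ × DIC = 0.9318 × 1.01 = 0.941 mmol/kg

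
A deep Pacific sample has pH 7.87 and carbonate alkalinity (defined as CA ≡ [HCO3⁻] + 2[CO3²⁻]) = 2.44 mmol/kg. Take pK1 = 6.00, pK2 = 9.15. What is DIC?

CA = [HCO3⁻] + 2[CO3²⁻] = (α₁ + 2α₂)·DIC
At pH 7.87: [H⁺]/K1 = 10^-1.87 = 0.013490, K2/[H⁺] = 10^-1.28 = 0.052481
α₁ = 1/(1 + 0.013490 + 0.052481) = 1/1.0660 = 0.9381; α₂ = α₁·K2/[H⁺] = 0.04923
α₁ + 2α₂ = 1.0366
DIC = CA / (α₁ + 2α₂) = 2.44 / 1.0366 = 2.35 mmol/kg

DIC = 2.35 mmol/kg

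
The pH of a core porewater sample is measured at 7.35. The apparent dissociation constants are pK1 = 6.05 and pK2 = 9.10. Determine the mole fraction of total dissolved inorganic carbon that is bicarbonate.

α₁ = 1 / (1 + [H⁺]/K1 + K2/[H⁺]) = 1 / (1 + 10^-1.30 + 10^-1.75)
   = 1 / (1 + 0.050119 + 0.017783) = 1/1.0679 = 0.9364

α₁ = 0.936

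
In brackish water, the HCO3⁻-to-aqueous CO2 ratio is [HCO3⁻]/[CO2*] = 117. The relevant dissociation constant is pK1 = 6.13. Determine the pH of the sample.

pH = 8.20

From K1 = [H⁺][HCO3⁻]/[CO2*]:  pH = pK1 + log₁₀([HCO3⁻]/[CO2*])
log₁₀(117) = +2.068
pH = 6.13 + (+2.068) = 8.20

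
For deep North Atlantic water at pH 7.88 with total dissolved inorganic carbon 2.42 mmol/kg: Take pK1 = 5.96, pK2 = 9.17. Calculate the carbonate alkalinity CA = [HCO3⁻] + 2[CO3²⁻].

CA = 2.51 mmol/kg

CA = [HCO3⁻] + 2[CO3²⁻] = (α₁ + 2α₂)·DIC
At pH 7.88: [H⁺]/K1 = 10^-1.92 = 0.012023, K2/[H⁺] = 10^-1.29 = 0.051286
α₁ = 1/(1 + 0.012023 + 0.051286) = 1/1.0633 = 0.9405; α₂ = α₁·K2/[H⁺] = 0.04823
α₁ + 2α₂ = 1.0369
CA = 1.0369 × 2.42 = 2.51 mmol/kg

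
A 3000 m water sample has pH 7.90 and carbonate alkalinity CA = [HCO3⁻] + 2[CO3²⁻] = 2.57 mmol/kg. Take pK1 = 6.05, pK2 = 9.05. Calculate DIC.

CA = [HCO3⁻] + 2[CO3²⁻] = (α₁ + 2α₂)·DIC
At pH 7.90: [H⁺]/K1 = 10^-1.85 = 0.014125, K2/[H⁺] = 10^-1.15 = 0.070795
α₁ = 1/(1 + 0.014125 + 0.070795) = 1/1.0849 = 0.9217; α₂ = α₁·K2/[H⁺] = 0.06525
α₁ + 2α₂ = 1.0522
DIC = CA / (α₁ + 2α₂) = 2.57 / 1.0522 = 2.44 mmol/kg

DIC = 2.44 mmol/kg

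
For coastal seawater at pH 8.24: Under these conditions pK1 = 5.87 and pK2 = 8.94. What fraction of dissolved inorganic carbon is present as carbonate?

α₂ = 0.166

α₂ = 1 / (1 + [H⁺]/K2 + [H⁺]²/(K1K2)) = 1 / (1 + 10^+0.70 + 10^-1.67)
   = 1 / (1 + 5.0119 + 0.021380) = 1/6.0333 = 0.1657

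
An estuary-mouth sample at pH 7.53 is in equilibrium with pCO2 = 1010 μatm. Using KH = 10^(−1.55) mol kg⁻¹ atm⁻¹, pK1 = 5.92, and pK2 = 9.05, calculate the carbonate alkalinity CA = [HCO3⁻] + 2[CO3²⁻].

[CO2*] = KH · pCO2 = 10^(−1.55) × 1010×10^-6 = 2.847×10^-5 mol/kg
α₀ = 1/(1 + K1/[H⁺] + K1K2/[H⁺]²) = 1/(1 + 10^+1.61 + 10^+0.09) = 0.02327
DIC = [CO2*]/α₀ = 2.847×10^-5 / 0.02327 = 1.223 mmol/kg
CA = (α₁ + 2α₂)·DIC = (0.9481 + 2×0.02863) × 1.223 = 1.23 mmol/kg

CA = 1.23 mmol/kg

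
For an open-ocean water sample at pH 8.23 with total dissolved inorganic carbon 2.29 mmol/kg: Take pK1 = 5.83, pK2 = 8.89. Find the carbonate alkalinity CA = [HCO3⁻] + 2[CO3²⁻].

CA = 2.69 mmol/kg

CA = [HCO3⁻] + 2[CO3²⁻] = (α₁ + 2α₂)·DIC
At pH 8.23: [H⁺]/K1 = 10^-2.40 = 0.0039811, K2/[H⁺] = 10^-0.66 = 0.21878
α₁ = 1/(1 + 0.0039811 + 0.21878) = 1/1.2228 = 0.8178; α₂ = α₁·K2/[H⁺] = 0.1789
α₁ + 2α₂ = 1.1757
CA = 1.1757 × 2.29 = 2.69 mmol/kg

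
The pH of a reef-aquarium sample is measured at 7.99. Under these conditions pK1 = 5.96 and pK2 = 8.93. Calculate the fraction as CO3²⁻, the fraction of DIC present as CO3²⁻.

α₂ = 0.102

α₂ = 1 / (1 + [H⁺]/K2 + [H⁺]²/(K1K2)) = 1 / (1 + 10^+0.94 + 10^-1.09)
   = 1 / (1 + 8.7096 + 0.081283) = 1/9.7909 = 0.1021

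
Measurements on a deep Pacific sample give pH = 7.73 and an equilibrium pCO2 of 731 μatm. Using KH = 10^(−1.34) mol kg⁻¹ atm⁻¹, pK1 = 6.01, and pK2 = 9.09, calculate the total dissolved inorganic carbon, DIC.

DIC = 1.86 mmol/kg

[CO2*] = KH · pCO2 = 10^(−1.34) × 731×10^-6 = 3.341×10^-5 mol/kg
α₀ = 1/(1 + K1/[H⁺] + K1K2/[H⁺]²) = 1/(1 + 10^+1.72 + 10^+0.36) = 0.01793
DIC = [CO2*]/α₀ = 3.341×10^-5 / 0.01793 = 1.86 mmol/kg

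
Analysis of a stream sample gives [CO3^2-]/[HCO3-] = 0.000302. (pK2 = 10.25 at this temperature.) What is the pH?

From K2 = [H⁺][CO3^2-]/[HCO3-]:  pH = pK2 + log₁₀([CO3^2-]/[HCO3-])
log₁₀(0.000302) = -3.520
pH = 10.25 + (-3.520) = 6.73

pH = 6.73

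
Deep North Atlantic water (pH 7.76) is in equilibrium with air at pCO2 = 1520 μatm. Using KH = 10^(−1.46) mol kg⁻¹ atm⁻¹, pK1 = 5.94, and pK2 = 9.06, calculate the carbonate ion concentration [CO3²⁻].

[CO2*] = KH · pCO2 = 10^(−1.46) × 1520×10^-6 = 5.270×10^-5 mol/kg
α₀ = 1/(1 + K1/[H⁺] + K1K2/[H⁺]²) = 1/(1 + 10^+1.82 + 10^+0.52) = 0.01421
DIC = [CO2*]/α₀ = 5.270×10^-5 / 0.01421 = 3.709 mmol/kg
[CO3²⁻] = α₂·DIC; α₂ = 0.04705, so [CO3²⁻] = 0.04705 × 3.709 = 0.175 mmol/kg

[CO3²⁻] = 0.175 mmol/kg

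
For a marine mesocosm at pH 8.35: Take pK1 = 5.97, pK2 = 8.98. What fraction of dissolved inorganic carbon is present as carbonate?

α₂ = 0.189

α₂ = 1 / (1 + [H⁺]/K2 + [H⁺]²/(K1K2)) = 1 / (1 + 10^+0.63 + 10^-1.75)
   = 1 / (1 + 4.2658 + 0.017783) = 1/5.2836 = 0.1893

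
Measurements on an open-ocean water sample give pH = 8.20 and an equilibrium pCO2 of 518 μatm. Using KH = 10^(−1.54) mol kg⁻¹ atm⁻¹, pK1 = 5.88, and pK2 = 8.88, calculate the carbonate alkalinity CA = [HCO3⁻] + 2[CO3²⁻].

[CO2*] = KH · pCO2 = 10^(−1.54) × 518×10^-6 = 1.494×10^-5 mol/kg
α₀ = 1/(1 + K1/[H⁺] + K1K2/[H⁺]²) = 1/(1 + 10^+2.32 + 10^+1.64) = 0.003944
DIC = [CO2*]/α₀ = 1.494×10^-5 / 0.003944 = 3.788 mmol/kg
CA = (α₁ + 2α₂)·DIC = (0.8239 + 2×0.1721) × 3.788 = 4.43 mmol/kg

CA = 4.43 mmol/kg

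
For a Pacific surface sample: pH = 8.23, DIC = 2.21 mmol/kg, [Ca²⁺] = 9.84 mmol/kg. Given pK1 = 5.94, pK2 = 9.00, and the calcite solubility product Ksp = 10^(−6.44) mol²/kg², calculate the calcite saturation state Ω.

Ω = 8.66

α₂ = 1 / (1 + [H⁺]/K2 + [H⁺]²/(K1K2)) = 1 / (1 + 10^+0.77 + 10^-1.52)
   = 1 / (1 + 5.8884 + 0.030200) = 1/6.9186 = 0.1445
[CO3²⁻] = α₂ × DIC = 0.1445 × 2.21 = 0.3194 mmol/kg
Ksp = 10^(−6.44) = 3.631×10^-7
Ω = [Ca²⁺][CO3²⁻]/Ksp = (9.84×10^-3)(3.194×10^-4) / 3.631×10^-7 = 8.66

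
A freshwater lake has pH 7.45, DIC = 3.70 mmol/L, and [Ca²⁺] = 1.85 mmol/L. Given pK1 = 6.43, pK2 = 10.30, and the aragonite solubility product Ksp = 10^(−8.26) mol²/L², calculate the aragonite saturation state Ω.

α₂ = 1 / (1 + [H⁺]/K2 + [H⁺]²/(K1K2)) = 1 / (1 + 10^+2.85 + 10^+1.83)
   = 1 / (1 + 707.95 + 67.608) = 1/776.55 = 0.001288
[CO3²⁻] = α₂ × DIC = 0.001288 × 3.70 = 0.004765 mmol/L = 4.765 μmol/L
Ksp = 10^(−8.26) = 5.495×10^-9
Ω = [Ca²⁺][CO3²⁻]/Ksp = (1.85×10^-3)(4.765×10^-6) / 5.495×10^-9 = 1.60

Ω = 1.60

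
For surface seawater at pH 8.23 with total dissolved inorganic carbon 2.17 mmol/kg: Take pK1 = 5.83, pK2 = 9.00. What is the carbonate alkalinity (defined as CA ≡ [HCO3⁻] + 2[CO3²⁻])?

CA = [HCO3⁻] + 2[CO3²⁻] = (α₁ + 2α₂)·DIC
At pH 8.23: [H⁺]/K1 = 10^-2.40 = 0.0039811, K2/[H⁺] = 10^-0.77 = 0.16982
α₁ = 1/(1 + 0.0039811 + 0.16982) = 1/1.1738 = 0.8519; α₂ = α₁·K2/[H⁺] = 0.1447
α₁ + 2α₂ = 1.1413
CA = 1.1413 × 2.17 = 2.48 mmol/kg

CA = 2.48 mmol/kg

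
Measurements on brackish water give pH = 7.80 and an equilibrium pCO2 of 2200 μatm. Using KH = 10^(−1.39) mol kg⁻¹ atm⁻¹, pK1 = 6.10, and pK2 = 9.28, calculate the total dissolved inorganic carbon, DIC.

[CO2*] = KH · pCO2 = 10^(−1.39) × 2200×10^-6 = 8.962×10^-5 mol/kg
α₀ = 1/(1 + K1/[H⁺] + K1K2/[H⁺]²) = 1/(1 + 10^+1.70 + 10^+0.22) = 0.01895
DIC = [CO2*]/α₀ = 8.962×10^-5 / 0.01895 = 4.73 mmol/kg

DIC = 4.73 mmol/kg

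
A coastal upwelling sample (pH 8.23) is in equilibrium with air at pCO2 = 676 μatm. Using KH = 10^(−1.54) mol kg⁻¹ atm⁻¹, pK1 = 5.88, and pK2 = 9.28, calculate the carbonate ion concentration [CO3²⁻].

[CO2*] = KH · pCO2 = 10^(−1.54) × 676×10^-6 = 1.950×10^-5 mol/kg
α₀ = 1/(1 + K1/[H⁺] + K1K2/[H⁺]²) = 1/(1 + 10^+2.35 + 10^+1.30) = 0.004085
DIC = [CO2*]/α₀ = 1.950×10^-5 / 0.004085 = 4.773 mmol/kg
[CO3²⁻] = α₂·DIC; α₂ = 0.08150, so [CO3²⁻] = 0.08150 × 4.773 = 0.389 mmol/kg

[CO3²⁻] = 0.389 mmol/kg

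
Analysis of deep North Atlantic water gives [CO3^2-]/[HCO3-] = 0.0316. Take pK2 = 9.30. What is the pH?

pH = 7.80

From K2 = [H⁺][CO3^2-]/[HCO3-]:  pH = pK2 + log₁₀([CO3^2-]/[HCO3-])
log₁₀(0.0316) = -1.500
pH = 9.30 + (-1.500) = 7.80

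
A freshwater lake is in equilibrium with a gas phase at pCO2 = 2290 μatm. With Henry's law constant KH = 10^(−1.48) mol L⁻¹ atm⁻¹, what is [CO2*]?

[CO2*] = 75.8 μmol/L

KH = 10^(−1.48) = 3.311×10^-2 mol L⁻¹ atm⁻¹
[CO2*] = KH · pCO2 = 3.311×10^-2 × 2290×10^-6 atm = 7.58×10^-5 mol/L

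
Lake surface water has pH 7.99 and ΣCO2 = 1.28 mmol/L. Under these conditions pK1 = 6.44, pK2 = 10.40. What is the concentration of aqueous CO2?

[CO2*] = 0.0350 mmol/L

α₀ = 1 / (1 + K1/[H⁺] + K1K2/[H⁺]²) = 1 / (1 + 10^+1.55 + 10^-0.86)
   = 1 / (1 + 35.481 + 0.13804) = 1/36.619 = 0.02731
[CO2*] = α₀ × DIC = 0.02731 × 1.28 = 0.0350 mmol/L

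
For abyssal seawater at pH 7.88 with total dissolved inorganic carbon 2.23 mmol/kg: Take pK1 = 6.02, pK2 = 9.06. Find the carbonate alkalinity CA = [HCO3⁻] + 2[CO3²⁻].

CA = 2.34 mmol/kg

CA = [HCO3⁻] + 2[CO3²⁻] = (α₁ + 2α₂)·DIC
At pH 7.88: [H⁺]/K1 = 10^-1.86 = 0.013804, K2/[H⁺] = 10^-1.18 = 0.066069
α₁ = 1/(1 + 0.013804 + 0.066069) = 1/1.0799 = 0.9260; α₂ = α₁·K2/[H⁺] = 0.06118
α₁ + 2α₂ = 1.0484
CA = 1.0484 × 2.23 = 2.34 mmol/kg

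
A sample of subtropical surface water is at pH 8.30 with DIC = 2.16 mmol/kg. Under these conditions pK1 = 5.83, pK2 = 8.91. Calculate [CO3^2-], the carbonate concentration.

α₂ = 1 / (1 + [H⁺]/K2 + [H⁺]²/(K1K2)) = 1 / (1 + 10^+0.61 + 10^-1.86)
   = 1 / (1 + 4.0738 + 0.013804) = 1/5.0876 = 0.1966
[CO3²⁻] = α₂ × DIC = 0.1966 × 2.16 = 0.425 mmol/kg

[CO3²⁻] = 0.425 mmol/kg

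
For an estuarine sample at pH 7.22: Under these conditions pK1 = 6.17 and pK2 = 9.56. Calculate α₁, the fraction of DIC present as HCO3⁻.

α₁ = 0.914

α₁ = 1 / (1 + [H⁺]/K1 + K2/[H⁺]) = 1 / (1 + 10^-1.05 + 10^-2.34)
   = 1 / (1 + 0.089125 + 0.0045709) = 1/1.0937 = 0.9143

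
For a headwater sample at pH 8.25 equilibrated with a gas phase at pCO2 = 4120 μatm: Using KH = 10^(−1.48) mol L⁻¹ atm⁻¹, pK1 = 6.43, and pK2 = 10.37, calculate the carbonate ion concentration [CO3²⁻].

[CO2*] = KH · pCO2 = 10^(−1.48) × 4120×10^-6 = 1.364×10^-4 mol/L
α₀ = 1/(1 + K1/[H⁺] + K1K2/[H⁺]²) = 1/(1 + 10^+1.82 + 10^-0.30) = 0.01480
DIC = [CO2*]/α₀ = 1.364×10^-4 / 0.01480 = 9.218 mmol/L
[CO3²⁻] = α₂·DIC; α₂ = 0.007417, so [CO3²⁻] = 0.007417 × 9.218 = 0.0684 mmol/L

[CO3²⁻] = 0.0684 mmol/L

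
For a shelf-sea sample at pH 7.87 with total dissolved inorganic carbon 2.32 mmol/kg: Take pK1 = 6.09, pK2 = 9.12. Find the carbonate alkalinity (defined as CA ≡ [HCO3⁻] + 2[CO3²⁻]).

CA = 2.41 mmol/kg

CA = [HCO3⁻] + 2[CO3²⁻] = (α₁ + 2α₂)·DIC
At pH 7.87: [H⁺]/K1 = 10^-1.78 = 0.016596, K2/[H⁺] = 10^-1.25 = 0.056234
α₁ = 1/(1 + 0.016596 + 0.056234) = 1/1.0728 = 0.9321; α₂ = α₁·K2/[H⁺] = 0.05242
α₁ + 2α₂ = 1.0369
CA = 1.0369 × 2.32 = 2.41 mmol/kg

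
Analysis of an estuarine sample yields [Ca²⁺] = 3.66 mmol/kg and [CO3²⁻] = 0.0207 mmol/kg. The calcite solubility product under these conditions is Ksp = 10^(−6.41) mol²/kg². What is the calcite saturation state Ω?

Ksp = 10^(−6.41) = 3.890×10^-7
Ω = [Ca²⁺][CO3²⁻]/Ksp = (3.66×10^-3)(0.0207×10^-3) / 3.890×10^-7 = 0.195

Ω = 0.195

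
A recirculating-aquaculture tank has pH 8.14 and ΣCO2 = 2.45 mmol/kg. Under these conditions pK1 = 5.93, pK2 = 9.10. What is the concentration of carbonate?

α₂ = 1 / (1 + [H⁺]/K2 + [H⁺]²/(K1K2)) = 1 / (1 + 10^+0.96 + 10^-1.25)
   = 1 / (1 + 9.1201 + 0.056234) = 1/10.176 = 0.09827
[CO3²⁻] = α₂ × DIC = 0.09827 × 2.45 = 0.241 mmol/kg

[CO3²⁻] = 0.241 mmol/kg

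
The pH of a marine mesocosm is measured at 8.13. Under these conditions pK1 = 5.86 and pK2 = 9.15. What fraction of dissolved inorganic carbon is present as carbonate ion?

α₂ = 0.0867

α₂ = 1 / (1 + [H⁺]/K2 + [H⁺]²/(K1K2)) = 1 / (1 + 10^+1.02 + 10^-1.25)
   = 1 / (1 + 10.471 + 0.056234) = 1/11.528 = 0.08675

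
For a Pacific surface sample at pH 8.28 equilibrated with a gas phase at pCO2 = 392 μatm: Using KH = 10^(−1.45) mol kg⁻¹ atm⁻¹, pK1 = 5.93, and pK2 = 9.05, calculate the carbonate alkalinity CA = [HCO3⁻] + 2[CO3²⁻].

[CO2*] = KH · pCO2 = 10^(−1.45) × 392×10^-6 = 1.391×10^-5 mol/kg
α₀ = 1/(1 + K1/[H⁺] + K1K2/[H⁺]²) = 1/(1 + 10^+2.35 + 10^+1.58) = 0.003804
DIC = [CO2*]/α₀ = 1.391×10^-5 / 0.003804 = 3.656 mmol/kg
CA = (α₁ + 2α₂)·DIC = (0.8516 + 2×0.1446) × 3.656 = 4.17 mmol/kg

CA = 4.17 mmol/kg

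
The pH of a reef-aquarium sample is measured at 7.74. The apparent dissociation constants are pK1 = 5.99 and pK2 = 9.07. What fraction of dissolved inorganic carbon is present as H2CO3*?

α₀ = 1 / (1 + K1/[H⁺] + K1K2/[H⁺]²) = 1 / (1 + 10^+1.75 + 10^+0.42)
   = 1 / (1 + 56.234 + 2.6303) = 1/59.864 = 0.01670

α₀ = 0.0167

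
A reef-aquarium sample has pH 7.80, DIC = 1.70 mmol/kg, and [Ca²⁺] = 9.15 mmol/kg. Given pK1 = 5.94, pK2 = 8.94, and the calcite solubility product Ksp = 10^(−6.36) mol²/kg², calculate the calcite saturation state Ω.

α₂ = 1 / (1 + [H⁺]/K2 + [H⁺]²/(K1K2)) = 1 / (1 + 10^+1.14 + 10^-0.72)
   = 1 / (1 + 13.804 + 0.19055) = 1/14.994 = 0.06669
[CO3²⁻] = α₂ × DIC = 0.06669 × 1.70 = 0.1134 mmol/kg
Ksp = 10^(−6.36) = 4.365×10^-7
Ω = [Ca²⁺][CO3²⁻]/Ksp = (9.15×10^-3)(1.134×10^-4) / 4.365×10^-7 = 2.38

Ω = 2.38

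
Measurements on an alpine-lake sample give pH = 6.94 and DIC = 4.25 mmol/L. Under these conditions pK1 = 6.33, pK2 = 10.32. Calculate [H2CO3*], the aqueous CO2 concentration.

[CO2*] = 0.837 mmol/L

α₀ = 1 / (1 + K1/[H⁺] + K1K2/[H⁺]²) = 1 / (1 + 10^+0.61 + 10^-2.77)
   = 1 / (1 + 4.0738 + 0.0016982) = 1/5.0755 = 0.1970
[CO2*] = α₀ × DIC = 0.1970 × 4.25 = 0.837 mmol/L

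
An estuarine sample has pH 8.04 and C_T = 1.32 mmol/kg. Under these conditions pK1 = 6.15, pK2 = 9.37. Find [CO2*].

[CO2*] = 16.0 μmol/kg

α₀ = 1 / (1 + K1/[H⁺] + K1K2/[H⁺]²) = 1 / (1 + 10^+1.89 + 10^+0.56)
   = 1 / (1 + 77.625 + 3.6308) = 1/82.255 = 0.01216
[CO2*] = α₀ × DIC = 0.01216 × 1.32 = 0.0160 mmol/kg = 16.0 μmol/kg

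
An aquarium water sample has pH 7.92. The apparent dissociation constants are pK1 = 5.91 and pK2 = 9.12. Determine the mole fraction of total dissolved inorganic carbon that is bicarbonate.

α₁ = 1 / (1 + [H⁺]/K1 + K2/[H⁺]) = 1 / (1 + 10^-2.01 + 10^-1.20)
   = 1 / (1 + 0.0097724 + 0.063096) = 1/1.0729 = 0.9321

α₁ = 0.932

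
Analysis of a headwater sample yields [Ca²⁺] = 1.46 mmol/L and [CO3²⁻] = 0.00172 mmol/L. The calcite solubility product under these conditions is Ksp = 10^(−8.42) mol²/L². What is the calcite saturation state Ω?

Ksp = 10^(−8.42) = 3.802×10^-9
Ω = [Ca²⁺][CO3²⁻]/Ksp = (1.46×10^-3)(0.00172×10^-3) / 3.802×10^-9 = 0.661

Ω = 0.661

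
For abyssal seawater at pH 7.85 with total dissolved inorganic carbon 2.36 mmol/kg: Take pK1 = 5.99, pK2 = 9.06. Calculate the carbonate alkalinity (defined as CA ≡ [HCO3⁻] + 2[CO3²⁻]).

CA = [HCO3⁻] + 2[CO3²⁻] = (α₁ + 2α₂)·DIC
At pH 7.85: [H⁺]/K1 = 10^-1.86 = 0.013804, K2/[H⁺] = 10^-1.21 = 0.061660
α₁ = 1/(1 + 0.013804 + 0.061660) = 1/1.0755 = 0.9298; α₂ = α₁·K2/[H⁺] = 0.05733
α₁ + 2α₂ = 1.0445
CA = 1.0445 × 2.36 = 2.47 mmol/kg

CA = 2.47 mmol/kg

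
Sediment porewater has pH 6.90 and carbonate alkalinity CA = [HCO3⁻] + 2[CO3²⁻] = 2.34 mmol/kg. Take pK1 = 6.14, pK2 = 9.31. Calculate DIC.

CA = [HCO3⁻] + 2[CO3²⁻] = (α₁ + 2α₂)·DIC
At pH 6.90: [H⁺]/K1 = 10^-0.76 = 0.17378, K2/[H⁺] = 10^-2.41 = 0.0038905
α₁ = 1/(1 + 0.17378 + 0.0038905) = 1/1.1777 = 0.8491; α₂ = α₁·K2/[H⁺] = 0.003304
α₁ + 2α₂ = 0.8557
DIC = CA / (α₁ + 2α₂) = 2.34 / 0.8557 = 2.73 mmol/kg

DIC = 2.73 mmol/kg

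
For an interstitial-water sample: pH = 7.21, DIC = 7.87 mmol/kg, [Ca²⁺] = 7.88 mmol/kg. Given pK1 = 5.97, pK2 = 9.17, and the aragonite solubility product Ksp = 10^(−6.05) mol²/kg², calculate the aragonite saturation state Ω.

α₂ = 1 / (1 + [H⁺]/K2 + [H⁺]²/(K1K2)) = 1 / (1 + 10^+1.96 + 10^+0.72)
   = 1 / (1 + 91.201 + 5.2481) = 1/97.449 = 0.01026
[CO3²⁻] = α₂ × DIC = 0.01026 × 7.87 = 0.08076 mmol/kg
Ksp = 10^(−6.05) = 8.913×10^-7
Ω = [Ca²⁺][CO3²⁻]/Ksp = (7.88×10^-3)(8.076×10^-5) / 8.913×10^-7 = 0.714

Ω = 0.714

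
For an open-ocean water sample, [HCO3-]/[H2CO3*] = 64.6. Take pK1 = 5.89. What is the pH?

From K1 = [H⁺][HCO3-]/[H2CO3*]:  pH = pK1 + log₁₀([HCO3-]/[H2CO3*])
log₁₀(64.6) = +1.810
pH = 5.89 + (+1.810) = 7.70

pH = 7.70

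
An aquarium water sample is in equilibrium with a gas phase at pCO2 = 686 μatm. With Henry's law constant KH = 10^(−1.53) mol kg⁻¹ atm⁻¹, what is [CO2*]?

[CO2*] = 20.2 μmol/kg

KH = 10^(−1.53) = 2.951×10^-2 mol kg⁻¹ atm⁻¹
[CO2*] = KH · pCO2 = 2.951×10^-2 × 686×10^-6 atm = 2.02×10^-5 mol/kg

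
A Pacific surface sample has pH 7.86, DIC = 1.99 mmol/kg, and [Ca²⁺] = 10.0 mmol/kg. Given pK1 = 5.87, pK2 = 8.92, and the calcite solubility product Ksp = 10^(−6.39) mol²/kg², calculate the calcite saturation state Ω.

α₂ = 1 / (1 + [H⁺]/K2 + [H⁺]²/(K1K2)) = 1 / (1 + 10^+1.06 + 10^-0.93)
   = 1 / (1 + 11.482 + 0.11749) = 1/12.599 = 0.07937
[CO3²⁻] = α₂ × DIC = 0.07937 × 1.99 = 0.1579 mmol/kg
Ksp = 10^(−6.39) = 4.074×10^-7
Ω = [Ca²⁺][CO3²⁻]/Ksp = (10.0×10^-3)(1.579×10^-4) / 4.074×10^-7 = 3.88

Ω = 3.88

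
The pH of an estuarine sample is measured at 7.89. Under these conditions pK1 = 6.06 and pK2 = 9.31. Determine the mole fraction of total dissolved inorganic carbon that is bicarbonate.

α₁ = 0.950

α₁ = 1 / (1 + [H⁺]/K1 + K2/[H⁺]) = 1 / (1 + 10^-1.83 + 10^-1.42)
   = 1 / (1 + 0.014791 + 0.038019) = 1/1.0528 = 0.9498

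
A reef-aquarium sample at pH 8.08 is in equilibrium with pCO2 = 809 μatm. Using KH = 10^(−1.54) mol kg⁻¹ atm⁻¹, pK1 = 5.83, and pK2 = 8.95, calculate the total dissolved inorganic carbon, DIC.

[CO2*] = KH · pCO2 = 10^(−1.54) × 809×10^-6 = 2.333×10^-5 mol/kg
α₀ = 1/(1 + K1/[H⁺] + K1K2/[H⁺]²) = 1/(1 + 10^+2.25 + 10^+1.38) = 0.004931
DIC = [CO2*]/α₀ = 2.333×10^-5 / 0.004931 = 4.73 mmol/kg

DIC = 4.73 mmol/kg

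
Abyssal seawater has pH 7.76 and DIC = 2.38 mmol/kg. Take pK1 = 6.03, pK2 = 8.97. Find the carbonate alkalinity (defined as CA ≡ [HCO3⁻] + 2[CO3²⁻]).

CA = [HCO3⁻] + 2[CO3²⁻] = (α₁ + 2α₂)·DIC
At pH 7.76: [H⁺]/K1 = 10^-1.73 = 0.018621, K2/[H⁺] = 10^-1.21 = 0.061660
α₁ = 1/(1 + 0.018621 + 0.061660) = 1/1.0803 = 0.9257; α₂ = α₁·K2/[H⁺] = 0.05708
α₁ + 2α₂ = 1.0398
CA = 1.0398 × 2.38 = 2.47 mmol/kg

CA = 2.47 mmol/kg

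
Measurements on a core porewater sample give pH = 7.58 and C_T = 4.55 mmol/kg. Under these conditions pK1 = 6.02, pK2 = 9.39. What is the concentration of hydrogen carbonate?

[HCO3⁻] = 4.36 mmol/kg

α₁ = 1 / (1 + [H⁺]/K1 + K2/[H⁺]) = 1 / (1 + 10^-1.56 + 10^-1.81)
   = 1 / (1 + 0.027542 + 0.015488) = 1/1.0430 = 0.9587
[HCO3⁻] = α₁ × DIC = 0.9587 × 4.55 = 4.36 mmol/kg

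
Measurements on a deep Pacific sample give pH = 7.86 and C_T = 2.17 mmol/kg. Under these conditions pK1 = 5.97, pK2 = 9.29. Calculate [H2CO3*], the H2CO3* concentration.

α₀ = 1 / (1 + K1/[H⁺] + K1K2/[H⁺]²) = 1 / (1 + 10^+1.89 + 10^+0.46)
   = 1 / (1 + 77.625 + 2.8840) = 1/81.509 = 0.01227
[CO2*] = α₀ × DIC = 0.01227 × 2.17 = 0.0266 mmol/kg

[CO2*] = 0.0266 mmol/kg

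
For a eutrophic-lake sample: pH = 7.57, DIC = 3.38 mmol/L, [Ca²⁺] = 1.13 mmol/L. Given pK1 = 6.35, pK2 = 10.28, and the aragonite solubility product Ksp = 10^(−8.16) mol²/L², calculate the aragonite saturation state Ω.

Ω = 1.01

α₂ = 1 / (1 + [H⁺]/K2 + [H⁺]²/(K1K2)) = 1 / (1 + 10^+2.71 + 10^+1.49)
   = 1 / (1 + 512.86 + 30.903) = 1/544.76 = 0.001836
[CO3²⁻] = α₂ × DIC = 0.001836 × 3.38 = 0.006205 mmol/L = 6.205 μmol/L
Ksp = 10^(−8.16) = 6.918×10^-9
Ω = [Ca²⁺][CO3²⁻]/Ksp = (1.13×10^-3)(6.205×10^-6) / 6.918×10^-9 = 1.01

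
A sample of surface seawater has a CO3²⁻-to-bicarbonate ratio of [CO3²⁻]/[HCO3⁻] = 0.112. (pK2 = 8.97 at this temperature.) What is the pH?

pH = 8.02

From K2 = [H⁺][CO3²⁻]/[HCO3⁻]:  pH = pK2 + log₁₀([CO3²⁻]/[HCO3⁻])
log₁₀(0.112) = -0.951
pH = 8.97 + (-0.951) = 8.02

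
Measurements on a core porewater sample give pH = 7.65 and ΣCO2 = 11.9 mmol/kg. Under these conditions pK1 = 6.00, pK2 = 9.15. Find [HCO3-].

[HCO3⁻] = 11.3 mmol/kg

α₁ = 1 / (1 + [H⁺]/K1 + K2/[H⁺]) = 1 / (1 + 10^-1.65 + 10^-1.50)
   = 1 / (1 + 0.022387 + 0.031623) = 1/1.0540 = 0.9488
[HCO3⁻] = α₁ × DIC = 0.9488 × 11.9 = 11.3 mmol/kg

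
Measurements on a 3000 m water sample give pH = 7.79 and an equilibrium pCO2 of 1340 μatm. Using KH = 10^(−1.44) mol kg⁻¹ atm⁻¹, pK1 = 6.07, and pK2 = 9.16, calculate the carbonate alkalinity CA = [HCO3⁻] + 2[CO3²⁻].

CA = 2.77 mmol/kg

[CO2*] = KH · pCO2 = 10^(−1.44) × 1340×10^-6 = 4.865×10^-5 mol/kg
α₀ = 1/(1 + K1/[H⁺] + K1K2/[H⁺]²) = 1/(1 + 10^+1.72 + 10^+0.35) = 0.01795
DIC = [CO2*]/α₀ = 4.865×10^-5 / 0.01795 = 2.711 mmol/kg
CA = (α₁ + 2α₂)·DIC = (0.9419 + 2×0.04018) × 2.711 = 2.77 mmol/kg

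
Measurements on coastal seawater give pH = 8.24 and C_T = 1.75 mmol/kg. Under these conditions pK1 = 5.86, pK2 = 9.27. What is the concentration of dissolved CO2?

[CO2*] = 6.65 μmol/kg

α₀ = 1 / (1 + K1/[H⁺] + K1K2/[H⁺]²) = 1 / (1 + 10^+2.38 + 10^+1.35)
   = 1 / (1 + 239.88 + 22.387) = 1/263.27 = 0.003798
[CO2*] = α₀ × DIC = 0.003798 × 1.75 = 0.00665 mmol/kg = 6.65 μmol/kg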